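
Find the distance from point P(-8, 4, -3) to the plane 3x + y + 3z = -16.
d = |3(-8) + 1(4) + 3(-3) - (-16)| / √(3² + 1² + 3²) = 13/√19 = 2.982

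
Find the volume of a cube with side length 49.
Volume = s³
Volume = 49³
Volume = 117649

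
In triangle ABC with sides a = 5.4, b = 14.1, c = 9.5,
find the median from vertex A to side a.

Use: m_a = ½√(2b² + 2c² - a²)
m_a = ½√(2·14.1² + 2·9.5² - 5.4²)
m_a = ½√(397.62 + 180.5 - 29.16) = ½√548.96 = 11.71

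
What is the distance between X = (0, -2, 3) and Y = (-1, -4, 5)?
d = √[(-1)² + (-2)² + (2)²] = √9 = 3.0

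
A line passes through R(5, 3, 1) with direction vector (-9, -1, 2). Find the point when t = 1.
P(1) = (5 + (-9)(1), 3 + (-1)(1), 1 + 2(1)) = (-4, 2, 3)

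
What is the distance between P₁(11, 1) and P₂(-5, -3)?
Using the distance formula: d = sqrt((x₂-x₁)² + (y₂-y₁)²)
dx = (-5) - 11 = -16
dy = (-3) - 1 = -4
d = sqrt((-16)² + (-4)²) = sqrt(256 + 16) = sqrt(272) = 16.49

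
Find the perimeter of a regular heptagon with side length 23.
Perimeter = number of sides * side length
Perimeter = 7 * 23
Perimeter = 161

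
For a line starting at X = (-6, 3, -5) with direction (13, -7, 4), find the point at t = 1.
P(1) = (-6 + 13(1), 3 + (-7)(1), -5 + 4(1)) = (7, -4, -1)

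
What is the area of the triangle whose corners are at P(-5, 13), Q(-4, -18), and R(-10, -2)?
Using the coordinate formula: Area = (1/2)|x₁(y₂-y₃) + x₂(y₃-y₁) + x₃(y₁-y₂)|
Area = (1/2)|(-5)((-18)-(-2)) + (-4)((-2)-13) + (-10)(13-(-18))|
Area = (1/2)|(-5)*(-16) + (-4)*(-15) + (-10)*31|
Area = (1/2)|80 + 60 + (-310)|
Area = (1/2)*170 = 85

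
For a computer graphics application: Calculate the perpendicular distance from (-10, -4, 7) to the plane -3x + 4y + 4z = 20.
d = |(-3)(-10) + 4(-4) + 4(7) - (20)| / √((-3)² + 4² + 4²) = 22/√41 = 3.436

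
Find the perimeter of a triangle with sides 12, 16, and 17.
Perimeter = sum of all sides
Perimeter = 12 + 16 + 17
Perimeter = 45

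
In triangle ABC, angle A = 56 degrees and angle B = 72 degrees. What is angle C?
Sum of angles in a triangle = 180 degrees
Third angle = 180 - 56 - 72
Third angle = 52 degrees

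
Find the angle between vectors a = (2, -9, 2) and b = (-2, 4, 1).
a·b = -38, |a|² = 89, |b|² = 21
cos θ = -38/√1869 ≈ -0.879
θ ≈ 151.5°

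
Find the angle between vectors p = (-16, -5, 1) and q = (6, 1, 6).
p·q = -95, |p|² = 282, |q|² = 73
cos θ = -95/√20586 ≈ -0.6621
θ ≈ 131.5°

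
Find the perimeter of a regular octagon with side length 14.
Perimeter = number of sides * side length
Perimeter = 8 * 14
Perimeter = 112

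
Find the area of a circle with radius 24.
Area = pi * r²
Area = pi * 24²
Area = pi * 576
Area = 1809.56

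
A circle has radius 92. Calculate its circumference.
Circumference = 2 * pi * r
Circumference = 2 * pi * 92
Circumference = 578.05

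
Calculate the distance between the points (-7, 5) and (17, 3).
Using the distance formula: d = sqrt((x₂-x₁)² + (y₂-y₁)²)
dx = 17 - (-7) = 24
dy = 3 - 5 = -2
d = sqrt(24² + (-2)²) = sqrt(576 + 4) = sqrt(580) = 24.08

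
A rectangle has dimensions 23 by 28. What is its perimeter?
Perimeter = 2 * (length + width)
Perimeter = 2 * (23 + 28)
Perimeter = 2 * 51
Perimeter = 102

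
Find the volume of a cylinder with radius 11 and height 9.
Volume = pi * r² * h
Volume = pi * 11² * 9
Volume = pi * 121 * 9
Volume = pi * 1089
Volume = 3421.19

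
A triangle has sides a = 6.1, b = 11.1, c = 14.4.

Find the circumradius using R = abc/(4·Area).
s = (a+b+c)/2 = 15.8
Area = √(s(s-a)(s-b)(s-c)) = √(15.8·9.7·4.7·1.4) = 31.7561
R = abc/(4·Area) = (6.1·11.1·14.4)/(4·31.7561) = 975.024/127.0244 = 7.676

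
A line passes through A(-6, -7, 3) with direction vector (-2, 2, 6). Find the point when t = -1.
P(-1) = (-6 + (-2)(-1), -7 + 2(-1), 3 + 6(-1)) = (-4, -9, -3)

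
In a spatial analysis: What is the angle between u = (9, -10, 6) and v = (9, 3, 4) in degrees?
u·v = 75, |u|² = 217, |v|² = 106
cos θ = 75/√23002 ≈ 0.4945
θ ≈ 60.36°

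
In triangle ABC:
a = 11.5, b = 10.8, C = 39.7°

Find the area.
Using A = ½ab·sin(C):
A = ½·11.5·10.8·sin(39.7°) = ½·124.2·0.638768 = 39.67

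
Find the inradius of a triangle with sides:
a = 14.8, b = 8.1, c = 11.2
s = (a+b+c)/2 = (14.8+8.1+11.2)/2 = 17.05
Area = √(s(s-a)(s-b)(s-c)) = √(17.05·2.25·8.95·5.85) = 44.817
r = Area/s = 44.817/17.05 = 2.629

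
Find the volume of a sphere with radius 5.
Volume = (4/3) * pi * r³
Volume = (4/3) * pi * 5³
Volume = (4/3) * pi * 125
Volume = 523.60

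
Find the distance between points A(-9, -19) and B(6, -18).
Using the distance formula: d = sqrt((x₂-x₁)² + (y₂-y₁)²)
dx = 6 - (-9) = 15
dy = (-18) - (-19) = 1
d = sqrt(15² + 1²) = sqrt(225 + 1) = sqrt(226) = 15.03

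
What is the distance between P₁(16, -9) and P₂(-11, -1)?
Using the distance formula: d = sqrt((x₂-x₁)² + (y₂-y₁)²)
dx = (-11) - 16 = -27
dy = (-1) - (-9) = 8
d = sqrt((-27)² + 8²) = sqrt(729 + 64) = sqrt(793) = 28.16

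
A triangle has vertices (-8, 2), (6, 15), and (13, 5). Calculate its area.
Using the coordinate formula: Area = (1/2)|x₁(y₂-y₃) + x₂(y₃-y₁) + x₃(y₁-y₂)|
Area = (1/2)|(-8)(15-5) + 6(5-2) + 13(2-15)|
Area = (1/2)|(-8)*10 + 6*3 + 13*(-13)|
Area = (1/2)|(-80) + 18 + (-169)|
Area = (1/2)*231 = 115.50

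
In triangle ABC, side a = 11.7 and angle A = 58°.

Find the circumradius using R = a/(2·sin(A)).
R = a/(2·sin(A)) = 11.7/(2·sin(58°))
R = 11.7/(2·0.848048) = 11.7/1.696096 = 6.898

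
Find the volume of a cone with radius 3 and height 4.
Volume = (1/3) * pi * r² * h
Volume = (1/3) * pi * 3² * 4
Volume = (1/3) * pi * 9 * 4
Volume = (1/3) * pi * 36
Volume = 37.70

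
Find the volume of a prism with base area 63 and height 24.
Volume = base area * height
Volume = 63 * 24
Volume = 1512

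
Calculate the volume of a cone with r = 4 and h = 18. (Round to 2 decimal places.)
Volume = (1/3) * pi * r² * h
Volume = (1/3) * pi * 4² * 18
Volume = (1/3) * pi * 16 * 18
Volume = (1/3) * pi * 288
Volume = 301.59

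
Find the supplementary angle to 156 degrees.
Supplementary angles sum to 180 degrees.
Other angle = 180 - 156
Other angle = 24 degrees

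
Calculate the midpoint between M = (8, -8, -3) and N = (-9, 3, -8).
Midpoint = ((8-9)/2, (-8+3)/2, (-3-8)/2) = (-0.5, -2.5, -5.5)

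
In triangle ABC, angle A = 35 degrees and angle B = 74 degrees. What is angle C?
Sum of angles in a triangle = 180 degrees
Third angle = 180 - 35 - 74
Third angle = 71 degrees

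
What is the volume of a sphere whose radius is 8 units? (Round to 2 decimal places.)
Volume = (4/3) * pi * r³
Volume = (4/3) * pi * 8³
Volume = (4/3) * pi * 512
Volume = 2144.66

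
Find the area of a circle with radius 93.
Area = pi * r²
Area = pi * 93²
Area = pi * 8649
Area = 27171.63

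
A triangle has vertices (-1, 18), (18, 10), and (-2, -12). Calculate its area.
Using the coordinate formula: Area = (1/2)|x₁(y₂-y₃) + x₂(y₃-y₁) + x₃(y₁-y₂)|
Area = (1/2)|(-1)(10-(-12)) + 18((-12)-18) + (-2)(18-10)|
Area = (1/2)|(-1)*22 + 18*(-30) + (-2)*8|
Area = (1/2)|(-22) + (-540) + (-16)|
Area = (1/2)*578 = 289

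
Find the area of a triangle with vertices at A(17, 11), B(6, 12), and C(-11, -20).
Using the coordinate formula: Area = (1/2)|x₁(y₂-y₃) + x₂(y₃-y₁) + x₃(y₁-y₂)|
Area = (1/2)|17(12-(-20)) + 6((-20)-11) + (-11)(11-12)|
Area = (1/2)|17*32 + 6*(-31) + (-11)*(-1)|
Area = (1/2)|544 + (-186) + 11|
Area = (1/2)*369 = 184.50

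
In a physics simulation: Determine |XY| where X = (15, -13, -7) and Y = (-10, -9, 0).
d = √[(-25)² + (4)² + (7)²] = √690 = 26.27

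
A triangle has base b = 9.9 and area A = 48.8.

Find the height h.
A = ½bh  →  h = 2A/b
h = 2·48.8/9.9 = 9.859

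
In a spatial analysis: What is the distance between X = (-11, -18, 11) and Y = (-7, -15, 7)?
d = √[(4)² + (3)² + (-4)²] = √41 = 6.403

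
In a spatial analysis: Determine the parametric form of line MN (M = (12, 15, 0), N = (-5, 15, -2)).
Direction vector d = N - M = (-17, 0, -2)
x = 12 - 17t, y = 15, z = 0 - 2t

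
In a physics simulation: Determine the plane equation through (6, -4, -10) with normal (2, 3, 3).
d = n·P = (2)(6) + (3)(-4) + (3)(-10) = -30
Plane: 2x + 3y + 3z = -30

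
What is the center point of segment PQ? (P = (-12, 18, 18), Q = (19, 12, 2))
Midpoint = ((-12+19)/2, (18+12)/2, (18+2)/2) = (3.5, 15, 10)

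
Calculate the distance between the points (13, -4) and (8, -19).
Using the distance formula: d = sqrt((x₂-x₁)² + (y₂-y₁)²)
dx = 8 - 13 = -5
dy = (-19) - (-4) = -15
d = sqrt((-5)² + (-15)²) = sqrt(25 + 225) = sqrt(250) = 15.81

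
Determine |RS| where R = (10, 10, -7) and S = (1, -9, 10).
d = √[(-9)² + (-19)² + (17)²] = √731 = 27.04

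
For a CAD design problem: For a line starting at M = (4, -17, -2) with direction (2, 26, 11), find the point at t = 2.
P(2) = (4 + 2(2), -17 + 26(2), -2 + 11(2)) = (8, 35, 20)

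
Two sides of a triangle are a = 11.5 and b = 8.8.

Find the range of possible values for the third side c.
By the triangle inequality: |a - b| < c < a + b
|11.5 - 8.8| < c < 11.5 + 8.8
2.7 < c < 20.3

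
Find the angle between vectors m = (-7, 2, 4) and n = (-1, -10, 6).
m·n = 11, |m|² = 69, |n|² = 137
cos θ = 11/√9453 ≈ 0.1131
θ ≈ 83.5°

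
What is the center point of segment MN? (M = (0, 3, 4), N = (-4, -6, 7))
Midpoint = ((0-4)/2, (3-6)/2, (4+7)/2) = (-2, -1.5, 5.5)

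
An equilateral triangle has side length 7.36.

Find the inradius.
For an equilateral triangle, r = s/(2√3) where s is the side.
r = 7.36/(2√3) = 7.36/3.464102 = 2.125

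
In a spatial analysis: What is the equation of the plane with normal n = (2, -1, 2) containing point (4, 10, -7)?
d = n·P = (2)(4) + (-1)(10) + (2)(-7) = -16
Plane: 2x - y + 2z = -16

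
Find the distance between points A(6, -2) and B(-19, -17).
Using the distance formula: d = sqrt((x₂-x₁)² + (y₂-y₁)²)
dx = (-19) - 6 = -25
dy = (-17) - (-2) = -15
d = sqrt((-25)² + (-15)²) = sqrt(625 + 225) = sqrt(850) = 29.15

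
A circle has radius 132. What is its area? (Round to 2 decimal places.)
Area = pi * r²
Area = pi * 132²
Area = pi * 17424
Area = 54739.11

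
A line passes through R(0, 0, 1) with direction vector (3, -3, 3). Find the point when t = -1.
P(-1) = (0 + 3(-1), 0 + (-3)(-1), 1 + 3(-1)) = (-3, 3, -2)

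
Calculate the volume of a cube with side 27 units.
Volume = s³
Volume = 27³
Volume = 19683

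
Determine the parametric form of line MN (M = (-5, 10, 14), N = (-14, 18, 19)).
Direction vector d = N - M = (-9, 8, 5)
x = -5 - 9t, y = 10 + 8t, z = 14 + 5t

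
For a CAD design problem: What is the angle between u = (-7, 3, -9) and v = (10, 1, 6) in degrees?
u·v = -121, |u|² = 139, |v|² = 137
cos θ = -121/√19043 ≈ -0.8768
θ ≈ 151.3°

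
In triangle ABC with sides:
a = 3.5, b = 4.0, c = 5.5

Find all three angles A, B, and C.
By the law of cosines:
cos(A) = (b² + c² - a²)/(2bc) = 0.772727  →  A = 39.4°
cos(B) = (a² + c² - b²)/(2ac) = 0.688312  →  B = 46.5°
cos(C) = (a² + b² - c²)/(2ab) = -0.071429  →  C = 94.1°
Check: A + B + C = 180.0° ✓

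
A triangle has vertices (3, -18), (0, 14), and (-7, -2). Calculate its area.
Using the coordinate formula: Area = (1/2)|x₁(y₂-y₃) + x₂(y₃-y₁) + x₃(y₁-y₂)|
Area = (1/2)|3(14-(-2)) + 0((-2)-(-18)) + (-7)((-18)-14)|
Area = (1/2)|3*16 + 0*16 + (-7)*(-32)|
Area = (1/2)|48 + 0 + 224|
Area = (1/2)*272 = 136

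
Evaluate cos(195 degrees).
cos(195 degrees) = -0.9659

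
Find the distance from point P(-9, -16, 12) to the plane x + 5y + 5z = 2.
d = |1(-9) + 5(-16) + 5(12) - (2)| / √(1² + 5² + 5²) = 31/√51 = 4.341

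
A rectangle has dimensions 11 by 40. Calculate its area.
Area = length * width
Area = 11 * 40
Area = 440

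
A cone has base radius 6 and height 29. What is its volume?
Volume = (1/3) * pi * r² * h
Volume = (1/3) * pi * 6² * 29
Volume = (1/3) * pi * 36 * 29
Volume = (1/3) * pi * 1044
Volume = 1093.27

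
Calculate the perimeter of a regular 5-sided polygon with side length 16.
Perimeter = number of sides * side length
Perimeter = 5 * 16
Perimeter = 80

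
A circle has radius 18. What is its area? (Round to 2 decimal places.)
Area = pi * r²
Area = pi * 18²
Area = pi * 324
Area = 1017.88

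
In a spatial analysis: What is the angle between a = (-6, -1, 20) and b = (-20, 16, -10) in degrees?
a·b = -96, |a|² = 437, |b|² = 756
cos θ = -96/√330372 ≈ -0.167
θ ≈ 99.61°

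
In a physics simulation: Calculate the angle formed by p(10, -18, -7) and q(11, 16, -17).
p·q = -59, |p|² = 473, |q|² = 666
cos θ = -59/√315018 ≈ -0.1051
θ ≈ 96.03°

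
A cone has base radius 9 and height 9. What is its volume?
Volume = (1/3) * pi * r² * h
Volume = (1/3) * pi * 9² * 9
Volume = (1/3) * pi * 81 * 9
Volume = (1/3) * pi * 729
Volume = 763.41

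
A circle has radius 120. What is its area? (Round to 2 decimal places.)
Area = pi * r²
Area = pi * 120²
Area = pi * 14400
Area = 45238.93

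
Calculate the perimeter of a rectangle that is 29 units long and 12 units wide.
Perimeter = 2 * (length + width)
Perimeter = 2 * (29 + 12)
Perimeter = 2 * 41
Perimeter = 82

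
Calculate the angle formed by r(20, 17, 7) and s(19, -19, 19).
r·s = 190, |r|² = 738, |s|² = 1083
cos θ = 190/√799254 ≈ 0.2125
θ ≈ 77.73°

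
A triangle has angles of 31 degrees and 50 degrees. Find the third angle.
Sum of angles in a triangle = 180 degrees
Third angle = 180 - 31 - 50
Third angle = 99 degrees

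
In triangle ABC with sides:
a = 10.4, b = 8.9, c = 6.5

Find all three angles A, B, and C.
By the law of cosines:
cos(A) = (b² + c² - a²)/(2bc) = 0.114952  →  A = 83.4°
cos(B) = (a² + c² - b²)/(2ac) = 0.526627  →  B = 58.22°
cos(C) = (a² + b² - c²)/(2ab) = 0.783924  →  C = 38.38°
Check: A + B + C = 180.0° ✓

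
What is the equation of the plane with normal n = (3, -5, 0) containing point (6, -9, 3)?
d = n·P = (3)(6) + (-5)(-9) + (0)(3) = 63
Plane: 3x - 5y = 63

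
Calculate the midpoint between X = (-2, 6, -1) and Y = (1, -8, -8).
Midpoint = ((-2+1)/2, (6-8)/2, (-1-8)/2) = (-0.5, -1, -4.5)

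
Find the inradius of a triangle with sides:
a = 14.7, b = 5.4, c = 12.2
s = (a+b+c)/2 = (14.7+5.4+12.2)/2 = 16.15
Area = √(s(s-a)(s-b)(s-c)) = √(16.15·1.45·10.75·3.95) = 31.5336
r = Area/s = 31.5336/16.15 = 1.953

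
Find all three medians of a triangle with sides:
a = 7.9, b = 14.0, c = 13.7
Using m_x = ½√(2y² + 2z² - x²):
m_a = ½√(2·14.0² + 2·13.7² - 7.9²) = ½√704.97 = 13.28
m_b = ½√(2·7.9² + 2·13.7² - 14.0²) = ½√304.2 = 8.721
m_c = ½√(2·7.9² + 2·14.0² - 13.7²) = ½√329.13 = 9.071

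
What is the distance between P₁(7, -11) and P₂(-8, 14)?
Using the distance formula: d = sqrt((x₂-x₁)² + (y₂-y₁)²)
dx = (-8) - 7 = -15
dy = 14 - (-11) = 25
d = sqrt((-15)² + 25²) = sqrt(225 + 625) = sqrt(850) = 29.15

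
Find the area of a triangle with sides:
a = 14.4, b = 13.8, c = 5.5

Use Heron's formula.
s = (a+b+c)/2 = (14.4+13.8+5.5)/2 = 16.85
A = √(s(s-a)(s-b)(s-c)) = √(16.85·2.45·3.05·11.35)
A = √1429.1 = 37.8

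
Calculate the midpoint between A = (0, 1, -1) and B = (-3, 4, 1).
Midpoint = ((0-3)/2, (1+4)/2, (-1+1)/2) = (-1.5, 2.5, 0)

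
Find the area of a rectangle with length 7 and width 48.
Area = length * width
Area = 7 * 48
Area = 336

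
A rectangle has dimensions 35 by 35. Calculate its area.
Area = length * width
Area = 35 * 35
Area = 1225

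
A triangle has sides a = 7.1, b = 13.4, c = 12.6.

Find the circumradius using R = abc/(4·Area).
s = (a+b+c)/2 = 16.55
Area = √(s(s-a)(s-b)(s-c)) = √(16.55·9.45·3.15·3.95) = 44.1132
R = abc/(4·Area) = (7.1·13.4·12.6)/(4·44.1132) = 1198.764/176.4528 = 6.794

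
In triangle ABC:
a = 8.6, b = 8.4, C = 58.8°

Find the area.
Using A = ½ab·sin(C):
A = ½·8.6·8.4·sin(58.8°) = ½·72.24·0.855364 = 30.9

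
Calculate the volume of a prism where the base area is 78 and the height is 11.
Volume = base area * height
Volume = 78 * 11
Volume = 858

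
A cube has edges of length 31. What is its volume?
Volume = s³
Volume = 31³
Volume = 29791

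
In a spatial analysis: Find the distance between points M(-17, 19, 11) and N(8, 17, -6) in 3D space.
d = √[(25)² + (-2)² + (-17)²] = √918 = 30.3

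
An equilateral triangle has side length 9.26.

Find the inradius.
For an equilateral triangle, r = s/(2√3) where s is the side.
r = 9.26/(2√3) = 9.26/3.464102 = 2.673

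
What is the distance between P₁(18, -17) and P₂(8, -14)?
Using the distance formula: d = sqrt((x₂-x₁)² + (y₂-y₁)²)
dx = 8 - 18 = -10
dy = (-14) - (-17) = 3
d = sqrt((-10)² + 3²) = sqrt(100 + 9) = sqrt(109) = 10.44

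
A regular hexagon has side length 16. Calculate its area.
For a regular 6-gon with side length s = 16:
Apothem a = s / (2*tan(pi/6)) = 16 / (2*tan(pi/6)) ≈ 13.8564
Perimeter P = 6 * 16 = 96
Area = (1/2) * P * a = (1/2) * 96 * 13.8564 = 665.11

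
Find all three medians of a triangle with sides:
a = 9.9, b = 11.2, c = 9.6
Using m_x = ½√(2y² + 2z² - x²):
m_a = ½√(2·11.2² + 2·9.6² - 9.9²) = ½√337.19 = 9.181
m_b = ½√(2·9.9² + 2·9.6² - 11.2²) = ½√254.9 = 7.983
m_c = ½√(2·9.9² + 2·11.2² - 9.6²) = ½√354.74 = 9.417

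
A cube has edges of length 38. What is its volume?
Volume = s³
Volume = 38³
Volume = 54872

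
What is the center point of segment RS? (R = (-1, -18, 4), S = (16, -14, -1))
Midpoint = ((-1+16)/2, (-18-14)/2, (4-1)/2) = (7.5, -16, 1.5)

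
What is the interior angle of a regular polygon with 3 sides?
Interior angle of a regular n-gon = (n-2)*180/n
Interior angle = (3-2)*180/3
Interior angle = 1*180/3
Interior angle = 180/3
Interior angle = 60 degrees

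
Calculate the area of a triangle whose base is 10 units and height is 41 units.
Area = (1/2) * base * height
Area = (1/2) * 10 * 41
Area = 205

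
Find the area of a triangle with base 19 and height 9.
Area = (1/2) * base * height
Area = (1/2) * 19 * 9
Area = 85.50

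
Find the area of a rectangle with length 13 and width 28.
Area = length * width
Area = 13 * 28
Area = 364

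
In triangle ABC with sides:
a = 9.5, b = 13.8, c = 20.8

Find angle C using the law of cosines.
cos(C) = (a² + b² - c²)/(2ab)
cos(C) = (9.5² + 13.8² - 20.8²)/(2·9.5·13.8) = -151.95/262.2 = -0.579519
C = arccos(-0.579519) = 125.4°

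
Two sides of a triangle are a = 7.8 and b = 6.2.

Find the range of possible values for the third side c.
By the triangle inequality: |a - b| < c < a + b
|7.8 - 6.2| < c < 7.8 + 6.2
1.6 < c < 14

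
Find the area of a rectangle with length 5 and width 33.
Area = length * width
Area = 5 * 33
Area = 165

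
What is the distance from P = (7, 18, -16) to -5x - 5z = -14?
d = |(-5)(7) + 0(18) + (-5)(-16) - (-14)| / √((-5)² + 0² + (-5)²) = 59/√50 = 8.344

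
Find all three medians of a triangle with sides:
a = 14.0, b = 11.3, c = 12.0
Using m_x = ½√(2y² + 2z² - x²):
m_a = ½√(2·11.3² + 2·12.0² - 14.0²) = ½√347.38 = 9.319
m_b = ½√(2·14.0² + 2·12.0² - 11.3²) = ½√552.31 = 11.75
m_c = ½√(2·14.0² + 2·11.3² - 12.0²) = ½√503.38 = 11.22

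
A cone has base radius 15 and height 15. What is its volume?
Volume = (1/3) * pi * r² * h
Volume = (1/3) * pi * 15² * 15
Volume = (1/3) * pi * 225 * 15
Volume = (1/3) * pi * 3375
Volume = 3534.29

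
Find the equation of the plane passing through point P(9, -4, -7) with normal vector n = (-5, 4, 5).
d = n·P = (-5)(9) + (4)(-4) + (5)(-7) = -96
Plane: -5x + 4y + 5z = -96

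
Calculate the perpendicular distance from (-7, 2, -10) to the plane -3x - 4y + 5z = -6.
d = |(-3)(-7) + (-4)(2) + 5(-10) - (-6)| / √((-3)² + (-4)² + 5²) = 31/√50 = 4.384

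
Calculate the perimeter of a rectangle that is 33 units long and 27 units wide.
Perimeter = 2 * (length + width)
Perimeter = 2 * (33 + 27)
Perimeter = 2 * 60
Perimeter = 120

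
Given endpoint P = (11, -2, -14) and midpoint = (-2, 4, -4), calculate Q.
Q = (2×(-2) - 11, 2×4 - (-2), 2×(-4) - (-14)) = (-15, 10, 6)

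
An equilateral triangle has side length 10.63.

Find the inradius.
For an equilateral triangle, r = s/(2√3) where s is the side.
r = 10.63/(2√3) = 10.63/3.464102 = 3.069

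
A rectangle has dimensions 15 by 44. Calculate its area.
Area = length * width
Area = 15 * 44
Area = 660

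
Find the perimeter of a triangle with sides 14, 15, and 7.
Perimeter = sum of all sides
Perimeter = 14 + 15 + 7
Perimeter = 36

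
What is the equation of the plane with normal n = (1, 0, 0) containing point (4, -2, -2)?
d = n·P = (1)(4) + (0)(-2) + (0)(-2) = 4
Plane: x = 4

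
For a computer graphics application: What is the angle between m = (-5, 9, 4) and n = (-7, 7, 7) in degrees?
m·n = 126, |m|² = 122, |n|² = 147
cos θ = 126/√17934 ≈ 0.9409
θ ≈ 19.8°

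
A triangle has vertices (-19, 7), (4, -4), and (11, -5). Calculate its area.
Using the coordinate formula: Area = (1/2)|x₁(y₂-y₃) + x₂(y₃-y₁) + x₃(y₁-y₂)|
Area = (1/2)|(-19)((-4)-(-5)) + 4((-5)-7) + 11(7-(-4))|
Area = (1/2)|(-19)*1 + 4*(-12) + 11*11|
Area = (1/2)|(-19) + (-48) + 121|
Area = (1/2)*54 = 27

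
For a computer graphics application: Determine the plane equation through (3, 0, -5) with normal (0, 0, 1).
d = n·P = (0)(3) + (0)(0) + (1)(-5) = -5
Plane: z = -5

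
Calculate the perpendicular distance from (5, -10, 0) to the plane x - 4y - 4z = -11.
d = |1(5) + (-4)(-10) + (-4)(0) - (-11)| / √(1² + (-4)² + (-4)²) = 56/√33 = 9.748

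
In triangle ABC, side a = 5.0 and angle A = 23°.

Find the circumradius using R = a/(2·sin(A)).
R = a/(2·sin(A)) = 5.0/(2·sin(23°))
R = 5.0/(2·0.390731) = 5.0/0.781462 = 6.398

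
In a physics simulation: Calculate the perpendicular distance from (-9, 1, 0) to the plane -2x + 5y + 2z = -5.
d = |(-2)(-9) + 5(1) + 2(0) - (-5)| / √((-2)² + 5² + 2²) = 28/√33 = 4.874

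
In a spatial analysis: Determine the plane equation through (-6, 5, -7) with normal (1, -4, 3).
d = n·P = (1)(-6) + (-4)(5) + (3)(-7) = -47
Plane: x - 4y + 3z = -47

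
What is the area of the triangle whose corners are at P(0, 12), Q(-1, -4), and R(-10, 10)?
Using the coordinate formula: Area = (1/2)|x₁(y₂-y₃) + x₂(y₃-y₁) + x₃(y₁-y₂)|
Area = (1/2)|0((-4)-10) + (-1)(10-12) + (-10)(12-(-4))|
Area = (1/2)|0*(-14) + (-1)*(-2) + (-10)*16|
Area = (1/2)|0 + 2 + (-160)|
Area = (1/2)*158 = 79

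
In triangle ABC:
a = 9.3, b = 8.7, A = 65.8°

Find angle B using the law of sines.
sin(B)/b = sin(A)/a
sin(B) = b·sin(A)/a = 8.7·sin(65.8°)/9.3 = 0.853274
B = arcsin(0.853274) = 58.57°  (b ≤ a, so B ≤ A and the acute solution is unique)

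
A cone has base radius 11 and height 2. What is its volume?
Volume = (1/3) * pi * r² * h
Volume = (1/3) * pi * 11² * 2
Volume = (1/3) * pi * 121 * 2
Volume = (1/3) * pi * 242
Volume = 253.42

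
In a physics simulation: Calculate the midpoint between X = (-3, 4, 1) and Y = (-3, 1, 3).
Midpoint = ((-3-3)/2, (4+1)/2, (1+3)/2) = (-3, 2.5, 2)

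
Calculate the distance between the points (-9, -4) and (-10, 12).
Using the distance formula: d = sqrt((x₂-x₁)² + (y₂-y₁)²)
dx = (-10) - (-9) = -1
dy = 12 - (-4) = 16
d = sqrt((-1)² + 16²) = sqrt(1 + 256) = sqrt(257) = 16.03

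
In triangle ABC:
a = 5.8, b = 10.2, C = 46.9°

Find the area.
Using A = ½ab·sin(C):
A = ½·5.8·10.2·sin(46.9°) = ½·59.16·0.730162 = 21.6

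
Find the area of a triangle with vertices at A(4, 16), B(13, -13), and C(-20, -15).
Using the coordinate formula: Area = (1/2)|x₁(y₂-y₃) + x₂(y₃-y₁) + x₃(y₁-y₂)|
Area = (1/2)|4((-13)-(-15)) + 13((-15)-16) + (-20)(16-(-13))|
Area = (1/2)|4*2 + 13*(-31) + (-20)*29|
Area = (1/2)|8 + (-403) + (-580)|
Area = (1/2)*975 = 487.50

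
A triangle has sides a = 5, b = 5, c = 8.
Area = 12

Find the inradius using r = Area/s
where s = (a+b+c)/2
s = (5+5+8)/2 = 9
r = Area/s = 12/9 = 1.333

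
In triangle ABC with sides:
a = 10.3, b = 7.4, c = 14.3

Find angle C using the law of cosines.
cos(C) = (a² + b² - c²)/(2ab)
cos(C) = (10.3² + 7.4² - 14.3²)/(2·10.3·7.4) = -43.64/152.44 = -0.286277
C = arccos(-0.286277) = 106.6°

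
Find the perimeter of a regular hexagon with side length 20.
Perimeter = number of sides * side length
Perimeter = 6 * 20
Perimeter = 120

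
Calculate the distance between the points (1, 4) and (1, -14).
Using the distance formula: d = sqrt((x₂-x₁)² + (y₂-y₁)²)
dx = 1 - 1 = 0
dy = (-14) - 4 = -18
d = sqrt(0² + (-18)²) = sqrt(0 + 324) = sqrt(324) = 18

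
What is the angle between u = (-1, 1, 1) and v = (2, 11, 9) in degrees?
u·v = 18, |u|² = 3, |v|² = 206
cos θ = 18/√618 ≈ 0.7241
θ ≈ 43.61°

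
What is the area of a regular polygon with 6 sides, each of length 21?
For a regular 6-gon with side length s = 21:
Apothem a = s / (2*tan(pi/6)) = 21 / (2*tan(pi/6)) ≈ 18.1865
Perimeter P = 6 * 21 = 126
Area = (1/2) * P * a = (1/2) * 126 * 18.1865 = 1145.75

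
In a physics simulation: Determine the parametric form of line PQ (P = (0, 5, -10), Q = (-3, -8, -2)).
Direction vector d = Q - P = (-3, -13, 8)
x = 0 - 3t, y = 5 - 13t, z = -10 + 8t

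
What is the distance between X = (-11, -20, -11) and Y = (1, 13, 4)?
d = √[(12)² + (33)² + (15)²] = √1458 = 38.18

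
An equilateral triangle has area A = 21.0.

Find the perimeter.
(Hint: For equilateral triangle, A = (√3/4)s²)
A = (√3/4)s²  →  s² = 4A/√3 = 4·21.0/√3 = 48.4974
s = 6.96401
Perimeter = 3s = 20.89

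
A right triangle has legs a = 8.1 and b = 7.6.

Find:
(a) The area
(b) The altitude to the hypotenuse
(a) Area = ½ab = ½·8.1·7.6 = 30.78
(b) Hypotenuse c = √(8.1² + 7.6²) = √123.37 = 11.1072
    Area = ½·c·h_c  →  h_c = 2·Area/c = 2·30.78/11.1072 = 5.542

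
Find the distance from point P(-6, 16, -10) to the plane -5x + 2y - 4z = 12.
d = |(-5)(-6) + 2(16) + (-4)(-10) - (12)| / √((-5)² + 2² + (-4)²) = 90/√45 = 13.42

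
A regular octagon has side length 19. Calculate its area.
For a regular 8-gon with side length s = 19:
Apothem a = s / (2*tan(pi/8)) = 19 / (2*tan(pi/8)) ≈ 22.935
Perimeter P = 8 * 19 = 152
Area = (1/2) * P * a = (1/2) * 152 * 22.935 = 1743.06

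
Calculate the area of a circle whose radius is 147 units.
Area = pi * r²
Area = pi * 147²
Area = pi * 21609
Area = 67886.68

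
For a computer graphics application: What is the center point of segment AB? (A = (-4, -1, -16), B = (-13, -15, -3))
Midpoint = ((-4-13)/2, (-1-15)/2, (-16-3)/2) = (-8.5, -8, -9.5)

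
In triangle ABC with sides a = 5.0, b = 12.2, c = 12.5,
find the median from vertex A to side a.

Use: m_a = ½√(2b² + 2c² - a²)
m_a = ½√(2·12.2² + 2·12.5² - 5.0²)
m_a = ½√(297.68 + 312.5 - 25) = ½√585.18 = 12.1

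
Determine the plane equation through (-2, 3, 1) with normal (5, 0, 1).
d = n·P = (5)(-2) + (0)(3) + (1)(1) = -9
Plane: 5x + z = -9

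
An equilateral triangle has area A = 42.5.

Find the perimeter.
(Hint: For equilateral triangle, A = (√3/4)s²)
A = (√3/4)s²  →  s² = 4A/√3 = 4·42.5/√3 = 98.1495
s = 9.90705
Perimeter = 3s = 29.72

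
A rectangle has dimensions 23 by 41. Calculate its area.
Area = length * width
Area = 23 * 41
Area = 943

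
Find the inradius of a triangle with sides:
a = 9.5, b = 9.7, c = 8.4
s = (a+b+c)/2 = (9.5+9.7+8.4)/2 = 13.8
Area = √(s(s-a)(s-b)(s-c)) = √(13.8·4.3·4.1·5.4) = 36.2462
r = Area/s = 36.2462/13.8 = 2.627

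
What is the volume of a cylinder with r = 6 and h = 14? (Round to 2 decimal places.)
Volume = pi * r² * h
Volume = pi * 6² * 14
Volume = pi * 36 * 14
Volume = pi * 504
Volume = 1583.36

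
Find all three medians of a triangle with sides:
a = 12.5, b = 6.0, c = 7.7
Using m_x = ½√(2y² + 2z² - x²):
m_a = ½√(2·6.0² + 2·7.7² - 12.5²) = ½√34.33 = 2.93
m_b = ½√(2·12.5² + 2·7.7² - 6.0²) = ½√395.08 = 9.938
m_c = ½√(2·12.5² + 2·6.0² - 7.7²) = ½√325.21 = 9.017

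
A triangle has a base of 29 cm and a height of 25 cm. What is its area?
Area = (1/2) * base * height
Area = (1/2) * 29 * 25
Area = 362.50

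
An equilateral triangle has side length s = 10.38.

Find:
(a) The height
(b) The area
(a) Height h = s·√3/2 = 10.38·√3/2 = 8.989
(b) Area = (√3/4)·s² = (√3/4)·10.38² = (√3/4)·107.744 = 46.65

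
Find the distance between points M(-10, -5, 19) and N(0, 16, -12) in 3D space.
d = √[(10)² + (21)² + (-31)²] = √1502 = 38.76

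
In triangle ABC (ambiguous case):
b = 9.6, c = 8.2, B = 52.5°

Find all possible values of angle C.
sin(C)/c = sin(B)/b  →  sin(C) = c·sin(B)/b = 8.2·sin(52.5°)/9.6 = 0.677656
C₁ = arcsin(0.677656) = 42.66°,  C₂ = 180° - C₁ = 137.34°
Check C₂: A = 180° - 52.5° - 137.34° = -9.84° ≤ 0, rejected
C = 42.66° (one solution)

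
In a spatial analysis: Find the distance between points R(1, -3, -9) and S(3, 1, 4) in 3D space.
d = √[(2)² + (4)² + (13)²] = √189 = 13.75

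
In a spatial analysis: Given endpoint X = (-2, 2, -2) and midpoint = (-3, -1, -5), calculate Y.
Y = (2×(-3) - (-2), 2×(-1) - 2, 2×(-5) - (-2)) = (-4, -4, -8)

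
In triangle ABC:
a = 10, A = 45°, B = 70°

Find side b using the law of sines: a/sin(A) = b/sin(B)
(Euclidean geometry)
b = a·sin(B)/sin(A) = 10·sin(70°)/sin(45°)
b = 10·0.939693/0.707107 = 13.29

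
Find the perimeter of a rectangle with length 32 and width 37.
Perimeter = 2 * (length + width)
Perimeter = 2 * (32 + 37)
Perimeter = 2 * 69
Perimeter = 138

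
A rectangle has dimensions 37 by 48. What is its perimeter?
Perimeter = 2 * (length + width)
Perimeter = 2 * (37 + 48)
Perimeter = 2 * 85
Perimeter = 170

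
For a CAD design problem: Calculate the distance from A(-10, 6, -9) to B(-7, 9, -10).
d = √[(3)² + (3)² + (-1)²] = √19 = 4.359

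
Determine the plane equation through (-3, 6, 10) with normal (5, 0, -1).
d = n·P = (5)(-3) + (0)(6) + (-1)(10) = -25
Plane: 5x - z = -25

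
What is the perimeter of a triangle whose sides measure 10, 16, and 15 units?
Perimeter = sum of all sides
Perimeter = 10 + 16 + 15
Perimeter = 41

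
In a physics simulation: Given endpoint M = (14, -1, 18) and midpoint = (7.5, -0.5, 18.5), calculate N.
N = (2×7.5 - 14, 2×(-0.5) - (-1), 2×18.5 - 18) = (1, 0, 19)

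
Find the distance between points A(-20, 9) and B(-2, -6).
Using the distance formula: d = sqrt((x₂-x₁)² + (y₂-y₁)²)
dx = (-2) - (-20) = 18
dy = (-6) - 9 = -15
d = sqrt(18² + (-15)²) = sqrt(324 + 225) = sqrt(549) = 23.43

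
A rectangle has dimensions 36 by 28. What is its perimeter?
Perimeter = 2 * (length + width)
Perimeter = 2 * (36 + 28)
Perimeter = 2 * 64
Perimeter = 128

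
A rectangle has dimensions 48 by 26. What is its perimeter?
Perimeter = 2 * (length + width)
Perimeter = 2 * (48 + 26)
Perimeter = 2 * 74
Perimeter = 148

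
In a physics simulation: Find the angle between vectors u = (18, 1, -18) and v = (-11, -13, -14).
u·v = 41, |u|² = 649, |v|² = 486
cos θ = 41/√315414 ≈ 0.073
θ ≈ 85.81°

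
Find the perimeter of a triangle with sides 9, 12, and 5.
Perimeter = sum of all sides
Perimeter = 9 + 12 + 5
Perimeter = 26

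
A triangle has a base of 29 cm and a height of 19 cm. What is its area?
Area = (1/2) * base * height
Area = (1/2) * 29 * 19
Area = 275.50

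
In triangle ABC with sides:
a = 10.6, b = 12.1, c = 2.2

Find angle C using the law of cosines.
cos(C) = (a² + b² - c²)/(2ab)
cos(C) = (10.6² + 12.1² - 2.2²)/(2·10.6·12.1) = 253.93/256.52 = 0.989903
C = arccos(0.989903) = 8.149°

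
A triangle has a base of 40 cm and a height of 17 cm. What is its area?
Area = (1/2) * base * height
Area = (1/2) * 40 * 17
Area = 340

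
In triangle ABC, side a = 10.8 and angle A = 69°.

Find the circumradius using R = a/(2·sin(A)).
R = a/(2·sin(A)) = 10.8/(2·sin(69°))
R = 10.8/(2·0.933580) = 10.8/1.867161 = 5.784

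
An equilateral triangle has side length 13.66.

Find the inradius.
For an equilateral triangle, r = s/(2√3) where s is the side.
r = 13.66/(2√3) = 13.66/3.464102 = 3.943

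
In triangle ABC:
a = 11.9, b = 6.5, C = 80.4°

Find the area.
Using A = ½ab·sin(C):
A = ½·11.9·6.5·sin(80.4°) = ½·77.35·0.985996 = 38.13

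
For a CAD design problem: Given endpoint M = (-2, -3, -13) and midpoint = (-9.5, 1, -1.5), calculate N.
N = (2×(-9.5) - (-2), 2×1 - (-3), 2×(-1.5) - (-13)) = (-17, 5, 10)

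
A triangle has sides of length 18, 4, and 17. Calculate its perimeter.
Perimeter = sum of all sides
Perimeter = 18 + 4 + 17
Perimeter = 39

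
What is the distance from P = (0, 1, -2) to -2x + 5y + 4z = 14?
d = |(-2)(0) + 5(1) + 4(-2) - (14)| / √((-2)² + 5² + 4²) = 17/√45 = 2.534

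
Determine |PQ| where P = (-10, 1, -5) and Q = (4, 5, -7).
d = √[(14)² + (4)² + (-2)²] = √216 = 14.7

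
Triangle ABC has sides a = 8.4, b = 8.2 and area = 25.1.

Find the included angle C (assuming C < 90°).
Area = ½ab·sin(C)  →  sin(C) = 2·Area/(ab)
sin(C) = 2·25.1/(8.4·8.2) = 0.728804
C = arcsin(0.728804) = 46.79°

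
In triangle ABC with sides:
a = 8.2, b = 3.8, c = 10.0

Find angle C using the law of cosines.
cos(C) = (a² + b² - c²)/(2ab)
cos(C) = (8.2² + 3.8² - 10.0²)/(2·8.2·3.8) = -18.32/62.32 = -0.293967
C = arccos(-0.293967) = 107.1°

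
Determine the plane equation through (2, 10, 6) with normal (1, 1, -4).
d = n·P = (1)(2) + (1)(10) + (-4)(6) = -12
Plane: x + y - 4z = -12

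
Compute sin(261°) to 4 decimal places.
sin(261 degrees) = -0.9877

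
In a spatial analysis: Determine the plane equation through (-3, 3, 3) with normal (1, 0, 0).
d = n·P = (1)(-3) + (0)(3) + (0)(3) = -3
Plane: x = -3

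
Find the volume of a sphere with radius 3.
Volume = (4/3) * pi * r³
Volume = (4/3) * pi * 3³
Volume = (4/3) * pi * 27
Volume = 113.10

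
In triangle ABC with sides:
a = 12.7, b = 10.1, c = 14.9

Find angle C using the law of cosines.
cos(C) = (a² + b² - c²)/(2ab)
cos(C) = (12.7² + 10.1² - 14.9²)/(2·12.7·10.1) = 41.29/256.54 = 0.160950
C = arccos(0.160950) = 80.74°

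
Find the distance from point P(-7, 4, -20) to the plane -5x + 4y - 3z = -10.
d = |(-5)(-7) + 4(4) + (-3)(-20) - (-10)| / √((-5)² + 4² + (-3)²) = 121/√50 = 17.11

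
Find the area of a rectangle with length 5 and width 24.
Area = length * width
Area = 5 * 24
Area = 120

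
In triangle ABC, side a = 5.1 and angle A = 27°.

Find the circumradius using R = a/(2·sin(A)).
R = a/(2·sin(A)) = 5.1/(2·sin(27°))
R = 5.1/(2·0.453990) = 5.1/0.907981 = 5.617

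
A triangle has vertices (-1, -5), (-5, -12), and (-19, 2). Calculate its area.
Using the coordinate formula: Area = (1/2)|x₁(y₂-y₃) + x₂(y₃-y₁) + x₃(y₁-y₂)|
Area = (1/2)|(-1)((-12)-2) + (-5)(2-(-5)) + (-19)((-5)-(-12))|
Area = (1/2)|(-1)*(-14) + (-5)*7 + (-19)*7|
Area = (1/2)|14 + (-35) + (-133)|
Area = (1/2)*154 = 77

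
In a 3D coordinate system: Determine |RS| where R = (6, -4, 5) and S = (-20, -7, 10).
d = √[(-26)² + (-3)² + (5)²] = √710 = 26.65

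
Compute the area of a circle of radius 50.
Area = pi * r²
Area = pi * 50²
Area = pi * 2500
Area = 7853.98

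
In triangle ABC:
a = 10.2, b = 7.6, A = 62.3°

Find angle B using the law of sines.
sin(B)/b = sin(A)/a
sin(B) = b·sin(A)/a = 7.6·sin(62.3°)/10.2 = 0.659705
B = arcsin(0.659705) = 41.28°  (b ≤ a, so B ≤ A and the acute solution is unique)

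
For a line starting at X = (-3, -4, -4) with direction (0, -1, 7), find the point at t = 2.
P(2) = (-3 + 0(2), -4 + (-1)(2), -4 + 7(2)) = (-3, -6, 10)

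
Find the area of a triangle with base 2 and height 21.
Area = (1/2) * base * height
Area = (1/2) * 2 * 21
Area = 21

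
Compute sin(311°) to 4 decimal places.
sin(311 degrees) = -0.7547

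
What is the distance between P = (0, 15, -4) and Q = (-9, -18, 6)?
d = √[(-9)² + (-33)² + (10)²] = √1270 = 35.64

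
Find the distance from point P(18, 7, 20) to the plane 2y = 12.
d = |0(18) + 2(7) + 0(20) - (12)| / √(0² + 2² + 0²) = 2/√4 = 1.0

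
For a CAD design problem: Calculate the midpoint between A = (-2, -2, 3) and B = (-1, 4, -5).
Midpoint = ((-2-1)/2, (-2+4)/2, (3-5)/2) = (-1.5, 1, -1)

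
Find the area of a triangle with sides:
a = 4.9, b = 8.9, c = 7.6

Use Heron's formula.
s = (a+b+c)/2 = (4.9+8.9+7.6)/2 = 10.7
A = √(s(s-a)(s-b)(s-c)) = √(10.7·5.8·1.8·3.1)
A = √346.295 = 18.61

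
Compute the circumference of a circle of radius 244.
Circumference = 2 * pi * r
Circumference = 2 * pi * 244
Circumference = 1533.10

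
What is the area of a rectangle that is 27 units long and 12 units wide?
Area = length * width
Area = 27 * 12
Area = 324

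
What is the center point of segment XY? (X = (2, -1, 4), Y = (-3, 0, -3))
Midpoint = ((2-3)/2, (-1+0)/2, (4-3)/2) = (-0.5, -0.5, 0.5)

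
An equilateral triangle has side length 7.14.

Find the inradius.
For an equilateral triangle, r = s/(2√3) where s is the side.
r = 7.14/(2√3) = 7.14/3.464102 = 2.061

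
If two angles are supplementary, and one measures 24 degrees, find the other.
Supplementary angles sum to 180 degrees.
Other angle = 180 - 24
Other angle = 156 degrees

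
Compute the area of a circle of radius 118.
Area = pi * r²
Area = pi * 118²
Area = pi * 13924
Area = 43743.54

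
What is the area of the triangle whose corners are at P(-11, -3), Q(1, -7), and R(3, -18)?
Using the coordinate formula: Area = (1/2)|x₁(y₂-y₃) + x₂(y₃-y₁) + x₃(y₁-y₂)|
Area = (1/2)|(-11)((-7)-(-18)) + 1((-18)-(-3)) + 3((-3)-(-7))|
Area = (1/2)|(-11)*11 + 1*(-15) + 3*4|
Area = (1/2)|(-121) + (-15) + 12|
Area = (1/2)*124 = 62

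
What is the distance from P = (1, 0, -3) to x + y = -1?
d = |1(1) + 1(0) + 0(-3) - (-1)| / √(1² + 1² + 0²) = 2/√2 = 1.414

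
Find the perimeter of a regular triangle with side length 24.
Perimeter = number of sides * side length
Perimeter = 3 * 24
Perimeter = 72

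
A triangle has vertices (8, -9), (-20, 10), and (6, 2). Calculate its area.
Using the coordinate formula: Area = (1/2)|x₁(y₂-y₃) + x₂(y₃-y₁) + x₃(y₁-y₂)|
Area = (1/2)|8(10-2) + (-20)(2-(-9)) + 6((-9)-10)|
Area = (1/2)|8*8 + (-20)*11 + 6*(-19)|
Area = (1/2)|64 + (-220) + (-114)|
Area = (1/2)*270 = 135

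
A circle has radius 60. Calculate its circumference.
Circumference = 2 * pi * r
Circumference = 2 * pi * 60
Circumference = 376.99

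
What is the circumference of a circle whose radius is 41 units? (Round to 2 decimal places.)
Circumference = 2 * pi * r
Circumference = 2 * pi * 41
Circumference = 257.61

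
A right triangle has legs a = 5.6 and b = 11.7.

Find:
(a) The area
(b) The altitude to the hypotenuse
(a) Area = ½ab = ½·5.6·11.7 = 32.76
(b) Hypotenuse c = √(5.6² + 11.7²) = √168.25 = 12.9711
    Area = ½·c·h_c  →  h_c = 2·Area/c = 2·32.76/12.9711 = 5.051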